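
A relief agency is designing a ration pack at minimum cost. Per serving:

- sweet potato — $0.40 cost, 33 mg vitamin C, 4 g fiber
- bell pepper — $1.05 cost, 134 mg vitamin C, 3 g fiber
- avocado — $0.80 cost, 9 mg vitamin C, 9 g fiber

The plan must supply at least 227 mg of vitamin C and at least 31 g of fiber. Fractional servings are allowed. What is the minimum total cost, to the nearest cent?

Minimising a linear cost over {vitamin C ≥ 227, fiber ≥ 31, servings ≥ 0} — the optimum is at a vertex, using one or two foods.
sweet potato only: max(227/33, 31/4) = 7.75 servings → $3.10.
bell pepper only: max(227/134, 31/3) = 10.33 servings → $10.85.
avocado only: max(227/9, 31/9) = 25.22 servings → $20.18.
sweet potato + bell pepper with both targets exact would need a negative amount; discard.
sweet potato + avocado with both tight: 6.759 servings and 0.4406 servings → $3.06.
bell pepper + avocado with both tight: 1.496 servings and 2.946 servings → $3.93.
Cheapest feasible corner: $3.06.

$3.06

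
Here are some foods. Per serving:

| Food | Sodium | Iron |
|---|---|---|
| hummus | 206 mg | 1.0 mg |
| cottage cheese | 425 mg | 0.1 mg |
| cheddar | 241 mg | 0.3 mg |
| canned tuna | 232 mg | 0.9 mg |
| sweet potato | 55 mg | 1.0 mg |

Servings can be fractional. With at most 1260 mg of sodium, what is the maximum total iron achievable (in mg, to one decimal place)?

Iron per mg sodium: sweet potato 0.01818, hummus 0.004854, canned tuna 0.003879, cheddar 0.001245, cottage cheese 0.0002353.
With no serving limits, spend the whole sodium allowance on sweet potato: 1260 mg / 55 mg × 1.0 mg = 22.9 mg.

22.9 mg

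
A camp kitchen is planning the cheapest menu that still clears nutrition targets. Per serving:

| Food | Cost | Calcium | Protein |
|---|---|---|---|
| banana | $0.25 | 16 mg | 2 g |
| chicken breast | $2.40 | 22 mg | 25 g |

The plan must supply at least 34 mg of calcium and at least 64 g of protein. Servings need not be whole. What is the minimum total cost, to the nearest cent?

Two binding constraints pin down two serving amounts, so the optimal mix uses at most two foods. The candidates are each food alone (scaled to the tighter of calcium/protein) and each pair with both constraints tight.
banana only: max(34/16, 64/2) = 32 servings → $8.00.
chicken breast only: max(34/22, 64/25) = 2.56 servings → $6.14.
banana + chicken breast: intersection lies outside the first quadrant.
Cheapest feasible corner: $6.14.

$6.14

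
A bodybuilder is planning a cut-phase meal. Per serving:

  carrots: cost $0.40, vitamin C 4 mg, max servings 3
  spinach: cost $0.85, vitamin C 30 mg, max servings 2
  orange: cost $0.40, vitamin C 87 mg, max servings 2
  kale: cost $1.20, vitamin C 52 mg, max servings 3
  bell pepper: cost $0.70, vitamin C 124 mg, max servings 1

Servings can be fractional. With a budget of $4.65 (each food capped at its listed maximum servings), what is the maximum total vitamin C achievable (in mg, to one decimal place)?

Vitamin C per dollar: orange 217.5, bell pepper 177.1, kale 43.33, spinach 35.29, carrots 10.
Take 2 servings of orange: spends $0.80, +174.0 mg vitamin C (running total 174.0 mg).
Take 1 serving of bell pepper: spends $0.70, +124.0 mg vitamin C (running total 298.0 mg).
Take 2.625 servings of kale: spends $3.15, +136.5 mg vitamin C (running total 434.5 mg).
Filling greedily by vitamin C-per-dollar is optimal for one linear limit, giving 434.5 mg.

434.5 mg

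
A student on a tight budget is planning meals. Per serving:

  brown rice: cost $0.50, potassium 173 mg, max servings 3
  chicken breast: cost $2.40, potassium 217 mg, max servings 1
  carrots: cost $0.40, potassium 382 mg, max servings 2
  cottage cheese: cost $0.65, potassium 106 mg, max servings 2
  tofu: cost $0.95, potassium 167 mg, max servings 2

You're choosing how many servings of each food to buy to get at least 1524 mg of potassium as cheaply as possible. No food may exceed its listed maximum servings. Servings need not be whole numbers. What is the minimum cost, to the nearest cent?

Cost per mg of potassium: carrots $0.0010, brown rice $0.0029, tofu $0.0057, cottage cheese $0.0061, chicken breast $0.0111.
Take 2 servings of carrots: +764.0 mg potassium for $0.80 (total $0.80, still need 760.0 mg).
Take 3 servings of brown rice: +519.0 mg potassium for $1.50 (total $2.30, still need 241.0 mg).
Take 1.443 servings of tofu: +241.0 mg potassium for $1.37 (total $3.67, still need 0.0 mg).
Filling from the cheapest source first is optimal under one linear minimum: $3.67.

$3.67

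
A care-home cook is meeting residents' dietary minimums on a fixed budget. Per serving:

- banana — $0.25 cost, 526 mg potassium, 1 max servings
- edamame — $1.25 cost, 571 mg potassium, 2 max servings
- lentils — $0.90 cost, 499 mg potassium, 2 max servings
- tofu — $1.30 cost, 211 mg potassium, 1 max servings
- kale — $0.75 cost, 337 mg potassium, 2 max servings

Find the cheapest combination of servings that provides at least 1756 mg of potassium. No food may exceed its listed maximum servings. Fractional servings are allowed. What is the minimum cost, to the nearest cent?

Cost per mg of potassium: banana $0.0005, lentils $0.0018, edamame $0.0022, kale $0.0022, tofu $0.0062.
Take 1 serving of banana: +526.0 mg potassium for $0.25 (total $0.25, still need 1230.0 mg).
Take 2 servings of lentils: +998.0 mg potassium for $1.80 (total $2.05, still need 232.0 mg).
Take 0.4063 servings of edamame: +232.0 mg potassium for $0.51 (total $2.56, still need 0.0 mg).
Greedy by cheapest-per-mg is optimal for a single linear constraint, so the minimum cost is $2.56.

$2.56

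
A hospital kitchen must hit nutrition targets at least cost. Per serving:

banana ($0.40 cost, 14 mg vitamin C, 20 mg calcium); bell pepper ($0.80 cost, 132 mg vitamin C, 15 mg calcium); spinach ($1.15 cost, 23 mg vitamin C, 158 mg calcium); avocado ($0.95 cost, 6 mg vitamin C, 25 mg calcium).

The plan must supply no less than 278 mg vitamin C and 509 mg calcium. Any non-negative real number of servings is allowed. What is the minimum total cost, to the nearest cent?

$4.79

With two linear requirements the optimum uses one or two foods; enumerate the corners.
banana only: max(278/14, 509/20) = 25.45 servings → $10.18.
bell pepper only: max(278/132, 509/15) = 33.93 servings → $27.15.
spinach only: max(278/23, 509/158) = 12.09 servings → $13.90.
avocado only: max(278/6, 509/25) = 46.33 servings → $44.02.
banana + bell pepper with both targets exact would need a negative amount; discard.
banana + spinach with both tight: 18.39 servings and 0.8938 servings → $8.38.
banana + avocado with both tight: 16.94 servings and 6.809 servings → $13.24.
bell pepper + spinach with both tight: 1.571 servings and 3.072 servings → $4.79.
bell pepper + avocado with both tight: 1.214 servings and 19.63 servings → $19.62.
spinach + avocado with both targets exact would need a negative amount; discard.
The minimum over all feasible corners is $4.79.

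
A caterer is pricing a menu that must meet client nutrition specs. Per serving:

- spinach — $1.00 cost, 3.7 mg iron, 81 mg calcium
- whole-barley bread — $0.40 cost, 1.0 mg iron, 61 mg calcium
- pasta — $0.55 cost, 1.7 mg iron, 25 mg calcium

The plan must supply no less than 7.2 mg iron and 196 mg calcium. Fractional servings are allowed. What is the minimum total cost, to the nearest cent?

$2.07

Compare the cost at each extreme point of the feasible region.
spinach only: max(7.2/3.7, 196/81) = 2.42 servings → $2.42.
whole-barley bread only: max(7.2/1.0, 196/61) = 7.2 servings → $2.88.
pasta only: max(7.2/1.7, 196/25) = 7.84 servings → $4.31.
spinach + whole-barley bread with both tight: 1.681 servings and 0.9813 servings → $2.07.
spinach + pasta: intersection lies outside the first quadrant.
whole-barley bread + pasta with both tight: 1.947 servings and 3.09 servings → $2.48.
The minimum over all feasible corners is $2.07.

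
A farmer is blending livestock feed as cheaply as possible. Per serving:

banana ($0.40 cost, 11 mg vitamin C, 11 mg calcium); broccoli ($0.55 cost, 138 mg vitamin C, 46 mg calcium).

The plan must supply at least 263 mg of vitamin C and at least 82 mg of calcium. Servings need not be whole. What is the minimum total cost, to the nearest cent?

banana only: max(263/11, 82/11) = 23.91 servings → $9.56.
broccoli only: max(263/138, 82/46) = 1.906 servings → $1.05.
banana + broccoli: the both-tight solution has a negative serving — not a feasible corner.
So the least-cost plan costs $1.05.

$1.05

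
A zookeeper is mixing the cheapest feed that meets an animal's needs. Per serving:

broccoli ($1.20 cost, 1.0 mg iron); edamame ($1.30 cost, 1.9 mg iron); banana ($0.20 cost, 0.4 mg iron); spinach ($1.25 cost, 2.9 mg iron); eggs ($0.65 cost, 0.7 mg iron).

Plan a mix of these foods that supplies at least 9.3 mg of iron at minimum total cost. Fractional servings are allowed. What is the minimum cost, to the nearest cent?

$4.01

Cost per mg of iron: spinach $0.4310, banana $0.5000, edamame $0.6842, eggs $0.9286, broccoli $1.2000.
With no serving limits, use only spinach: 9.3 mg / 2.9 mg = 3.207 servings × $1.25 = $4.01.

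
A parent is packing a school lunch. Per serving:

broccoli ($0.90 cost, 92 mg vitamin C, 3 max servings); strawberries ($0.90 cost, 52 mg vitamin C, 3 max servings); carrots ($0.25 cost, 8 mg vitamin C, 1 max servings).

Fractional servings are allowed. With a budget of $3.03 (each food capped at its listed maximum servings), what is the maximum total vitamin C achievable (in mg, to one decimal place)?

295.1 mg

Vitamin C per dollar: broccoli 102.2, strawberries 57.78, carrots 32.
Take 3 servings of broccoli: spends $2.70, +276.0 mg vitamin C (running total 276.0 mg).
Take 0.3667 servings of strawberries: spends $0.33, +19.1 mg vitamin C (running total 295.1 mg).
Filling greedily by vitamin C-per-dollar is optimal for one linear limit, giving 295.1 mg.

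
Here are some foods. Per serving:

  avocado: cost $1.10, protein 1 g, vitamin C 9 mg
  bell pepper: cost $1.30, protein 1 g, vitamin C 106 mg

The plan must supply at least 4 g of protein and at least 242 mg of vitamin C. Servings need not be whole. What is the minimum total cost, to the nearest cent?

This is a tiny linear program; its minimum lies at a vertex of the feasible set. List the vertices and price them.
avocado only: max(4/1, 242/9) = 26.89 servings → $29.58.
bell pepper only: max(4/1, 242/106) = 4 servings → $5.20.
avocado + bell pepper with both tight: 1.876 servings and 2.124 servings → $4.82.
The minimum over all feasible corners is $4.82.

$4.82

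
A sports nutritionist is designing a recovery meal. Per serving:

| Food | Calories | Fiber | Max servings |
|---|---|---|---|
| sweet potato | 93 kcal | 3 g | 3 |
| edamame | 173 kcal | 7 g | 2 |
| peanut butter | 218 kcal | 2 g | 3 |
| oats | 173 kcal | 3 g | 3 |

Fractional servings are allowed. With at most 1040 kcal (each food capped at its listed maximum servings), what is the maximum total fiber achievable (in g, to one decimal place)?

Fiber per kcal: edamame 0.04046, sweet potato 0.03226, oats 0.01734, peanut butter 0.009174.
Take 2 servings of edamame: uses 346 kcal, +14.0 g fiber (running total 14.0 g).
Take 3 servings of sweet potato: uses 279 kcal, +9.0 g fiber (running total 23.0 g).
Take 2.399 servings of oats: uses 415 kcal, +7.2 g fiber (running total 30.2 g).
Filling greedily by fiber-per-kcal is optimal for one linear limit, giving 30.2 g.

30.2 g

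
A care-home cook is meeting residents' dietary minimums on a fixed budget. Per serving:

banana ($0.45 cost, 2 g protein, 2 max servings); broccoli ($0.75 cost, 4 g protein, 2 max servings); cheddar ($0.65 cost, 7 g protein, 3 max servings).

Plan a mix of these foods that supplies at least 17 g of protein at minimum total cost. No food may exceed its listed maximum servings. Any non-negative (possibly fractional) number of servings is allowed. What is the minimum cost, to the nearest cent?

Cost per g of protein: cheddar $0.0929, broccoli $0.1875, banana $0.2250.
Take 2.429 servings of cheddar: +17.0 g protein for $1.58 (total $1.58, still need 0.0 g).
Filling from the cheapest source first is optimal under one linear minimum: $1.58.

$1.58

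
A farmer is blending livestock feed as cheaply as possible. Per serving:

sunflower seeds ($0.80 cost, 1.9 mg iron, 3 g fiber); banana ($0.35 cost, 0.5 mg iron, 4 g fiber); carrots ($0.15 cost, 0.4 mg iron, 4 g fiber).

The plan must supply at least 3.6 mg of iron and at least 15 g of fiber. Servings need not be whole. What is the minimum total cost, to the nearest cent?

Minimising a linear cost over {iron ≥ 3.6, fiber ≥ 15, servings ≥ 0} — the optimum is at a vertex, using one or two foods.
sunflower seeds only: max(3.6/1.9, 15/3) = 5 servings → $4.00.
banana only: max(3.6/0.5, 15/4) = 7.2 servings → $2.52.
carrots only: max(3.6/0.4, 15/4) = 9 servings → $1.35.
sunflower seeds + banana with both tight: 1.131 servings and 2.902 servings → $1.92.
sunflower seeds + carrots with both tight: 1.312 servings and 2.766 servings → $1.46.
banana + carrots with both targets exact would need a negative amount; discard.
The minimum over all feasible corners is $1.35.

$1.35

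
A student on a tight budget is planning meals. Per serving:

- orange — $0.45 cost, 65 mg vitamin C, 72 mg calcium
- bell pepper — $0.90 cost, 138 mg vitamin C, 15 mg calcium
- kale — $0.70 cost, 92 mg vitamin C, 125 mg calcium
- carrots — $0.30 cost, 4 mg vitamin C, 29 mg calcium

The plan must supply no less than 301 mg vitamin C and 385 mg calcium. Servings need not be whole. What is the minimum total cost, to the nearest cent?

Check every corner: each single food scaled to meet both minima, and each pair solved so both constraints bind.
orange only: max(301/65, 385/72) = 5.347 servings → $2.41.
bell pepper only: max(301/138, 385/15) = 25.67 servings → $23.10.
kale only: max(301/92, 385/125) = 3.272 servings → $2.29.
carrots only: max(301/4, 385/29) = 75.25 servings → $22.57.
orange + bell pepper: the both-tight solution has a negative serving — not a feasible corner.
orange + kale with both tight: 1.469 servings and 2.234 servings → $2.22.
orange + carrots with both tight: 4.502 servings and 2.1 servings → $2.66.
bell pepper + kale with both tight: 0.1389 servings and 3.063 servings → $2.27.
bell pepper + carrots with both tight: 1.824 servings and 12.33 servings → $5.34.
kale + carrots with both targets exact would need a negative amount; discard.
So the least-cost plan costs $2.22.

$2.22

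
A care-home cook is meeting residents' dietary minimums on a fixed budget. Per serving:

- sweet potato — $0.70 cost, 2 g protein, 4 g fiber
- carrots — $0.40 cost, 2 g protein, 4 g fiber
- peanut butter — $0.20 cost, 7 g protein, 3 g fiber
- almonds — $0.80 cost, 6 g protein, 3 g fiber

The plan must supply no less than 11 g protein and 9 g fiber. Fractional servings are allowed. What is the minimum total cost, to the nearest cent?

Minimising a linear cost over {protein ≥ 11, fiber ≥ 9, servings ≥ 0} — the optimum is at a vertex, using one or two foods.
sweet potato only: max(11/2, 9/4) = 5.5 servings → $3.85.
carrots only: max(11/2, 9/4) = 5.5 servings → $2.20.
peanut butter only: max(11/7, 9/3) = 3 servings → $0.60.
almonds only: max(11/6, 9/3) = 3 servings → $2.40.
sweet potato + carrots (both tight): parallel constraints — no distinct corner.
sweet potato + peanut butter with both tight: 1.364 servings and 1.182 servings → $1.19.
sweet potato + almonds with both tight: 1.167 servings and 1.444 servings → $1.97.
carrots + peanut butter with both tight: 1.364 servings and 1.182 servings → $0.78.
carrots + almonds with both tight: 1.167 servings and 1.444 servings → $1.62.
peanut butter + almonds: intersection lies outside the first quadrant.
So the least-cost plan costs $0.60.

$0.60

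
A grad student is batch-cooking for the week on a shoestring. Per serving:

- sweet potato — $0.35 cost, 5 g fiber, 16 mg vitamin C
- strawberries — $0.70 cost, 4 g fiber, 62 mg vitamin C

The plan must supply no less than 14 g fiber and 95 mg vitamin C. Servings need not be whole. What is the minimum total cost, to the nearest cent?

Check every corner: each single food scaled to meet both minima, and each pair solved so both constraints bind.
sweet potato only: max(14/5, 95/16) = 5.938 servings → $2.08.
strawberries only: max(14/4, 95/62) = 3.5 servings → $2.45.
sweet potato + strawberries with both tight: 1.984 servings and 1.02 servings → $1.41.
The minimum over all feasible corners is $1.41.

$1.41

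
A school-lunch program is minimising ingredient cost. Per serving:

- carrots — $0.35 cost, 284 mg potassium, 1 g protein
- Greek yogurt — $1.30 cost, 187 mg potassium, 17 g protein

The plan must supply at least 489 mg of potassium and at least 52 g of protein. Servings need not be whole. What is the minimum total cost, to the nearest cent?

$3.98

Two binding constraints pin down two serving amounts, so the optimal mix uses at most two foods. The candidates are each food alone (scaled to the tighter of potassium/protein) and each pair with both constraints tight.
carrots only: max(489/284, 52/1) = 52 servings → $18.20.
Greek yogurt only: max(489/187, 52/17) = 3.059 servings → $3.98.
carrots + Greek yogurt: intersection lies outside the first quadrant.
Cheapest feasible corner: $3.98.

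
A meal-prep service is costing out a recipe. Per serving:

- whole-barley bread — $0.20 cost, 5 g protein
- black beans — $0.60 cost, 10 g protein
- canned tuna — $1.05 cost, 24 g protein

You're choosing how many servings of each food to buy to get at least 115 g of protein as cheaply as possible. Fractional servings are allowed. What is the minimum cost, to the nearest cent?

$4.60

Cost per g of protein: whole-barley bread $0.0400, canned tuna $0.0437, black beans $0.0600.
With no serving limits, use only whole-barley bread: 115 g / 5 g = 23 servings × $0.20 = $4.60.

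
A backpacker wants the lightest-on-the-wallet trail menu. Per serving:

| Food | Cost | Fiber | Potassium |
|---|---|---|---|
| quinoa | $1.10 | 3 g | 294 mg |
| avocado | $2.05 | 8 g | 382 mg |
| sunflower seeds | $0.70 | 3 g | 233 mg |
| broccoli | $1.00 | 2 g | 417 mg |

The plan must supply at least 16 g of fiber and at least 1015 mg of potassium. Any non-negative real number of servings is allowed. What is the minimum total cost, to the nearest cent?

$3.73

Compare the cost at each extreme point of the feasible region.
quinoa only: max(16/3, 1015/294) = 5.333 servings → $5.87.
avocado only: max(16/8, 1015/382) = 2.657 servings → $5.45.
sunflower seeds only: max(16/3, 1015/233) = 5.333 servings → $3.73.
broccoli only: max(16/2, 1015/417) = 8 servings → $8.00.
quinoa + avocado with both tight: 1.665 servings and 1.376 servings → $4.65.
quinoa + sunflower seeds with both targets exact would need a negative amount; discard.
quinoa + broccoli: intersection lies outside the first quadrant.
avocado + sunflower seeds with both tight: 0.9513 servings and 2.797 servings → $3.91.
avocado + broccoli with both tight: 1.805 servings and 0.7807 servings → $4.48.
sunflower seeds + broccoli with both targets exact would need a negative amount; discard.
So the least-cost plan costs $3.73.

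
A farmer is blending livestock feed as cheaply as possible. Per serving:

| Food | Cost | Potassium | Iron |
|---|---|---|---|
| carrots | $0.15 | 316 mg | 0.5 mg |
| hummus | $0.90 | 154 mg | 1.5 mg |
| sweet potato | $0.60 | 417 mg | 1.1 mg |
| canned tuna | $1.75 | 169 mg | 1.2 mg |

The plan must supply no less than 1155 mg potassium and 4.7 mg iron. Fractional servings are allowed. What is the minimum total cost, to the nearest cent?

An LP optimum is at a vertex; with two nutrient constraints at most two foods are used. Check each candidate.
carrots only: max(1155/316, 4.7/0.5) = 9.4 servings → $1.41.
hummus only: max(1155/154, 4.7/1.5) = 7.5 servings → $6.75.
sweet potato only: max(1155/417, 4.7/1.1) = 4.273 servings → $2.56.
canned tuna only: max(1155/169, 4.7/1.2) = 6.834 servings → $11.96.
carrots + hummus with both tight: 2.541 servings and 2.286 servings → $2.44.
carrots + sweet potato: the both-tight solution has a negative serving — not a feasible corner.
carrots + canned tuna with both tight: 2.008 servings and 3.08 servings → $5.69.
hummus + sweet potato with both tight: 1.512 servings and 2.212 servings → $2.69.
hummus + canned tuna: intersection lies outside the first quadrant.
sweet potato + canned tuna with both tight: 1.881 servings and 2.192 servings → $4.96.
The minimum over all feasible corners is $1.41.

$1.41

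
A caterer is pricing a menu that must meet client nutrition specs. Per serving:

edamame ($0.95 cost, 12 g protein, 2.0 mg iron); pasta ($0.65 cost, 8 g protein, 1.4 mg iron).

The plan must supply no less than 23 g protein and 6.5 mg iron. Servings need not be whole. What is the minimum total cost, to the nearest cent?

An LP optimum is at a vertex; with two nutrient constraints at most two foods are used. Check each candidate.
edamame only: max(23/12, 6.5/2.0) = 3.25 servings → $3.09.
pasta only: max(23/8, 6.5/1.4) = 4.643 servings → $3.02.
edamame + pasta: intersection lies outside the first quadrant.
So the least-cost plan costs $3.02.

$3.02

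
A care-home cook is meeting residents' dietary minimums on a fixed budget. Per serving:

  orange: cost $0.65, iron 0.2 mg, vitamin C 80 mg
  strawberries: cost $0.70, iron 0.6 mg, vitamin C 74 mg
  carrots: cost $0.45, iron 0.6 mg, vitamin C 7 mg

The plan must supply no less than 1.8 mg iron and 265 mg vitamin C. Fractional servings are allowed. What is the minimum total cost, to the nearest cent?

$2.42

orange only: max(1.8/0.2, 265/80) = 9 servings → $5.85.
strawberries only: max(1.8/0.6, 265/74) = 3.581 servings → $2.51.
carrots only: max(1.8/0.6, 265/7) = 37.86 servings → $17.04.
orange + strawberries with both tight: 0.7771 servings and 2.741 servings → $2.42.
orange + carrots with both tight: 3.142 servings and 1.953 servings → $2.92.
strawberries + carrots: intersection lies outside the first quadrant.
So the least-cost plan costs $2.42.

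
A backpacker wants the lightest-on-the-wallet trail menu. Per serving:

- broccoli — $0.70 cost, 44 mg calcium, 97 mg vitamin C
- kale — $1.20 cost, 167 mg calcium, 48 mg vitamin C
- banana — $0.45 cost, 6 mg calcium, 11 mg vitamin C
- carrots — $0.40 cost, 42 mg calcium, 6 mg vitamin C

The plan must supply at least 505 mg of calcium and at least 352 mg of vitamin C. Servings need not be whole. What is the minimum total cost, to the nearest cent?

$4.57

broccoli only: max(505/44, 352/97) = 11.48 servings → $8.03.
kale only: max(505/167, 352/48) = 7.333 servings → $8.80.
banana only: max(505/6, 352/11) = 84.17 servings → $37.88.
carrots only: max(505/42, 352/6) = 58.67 servings → $23.47.
broccoli + kale with both tight: 2.452 servings and 2.378 servings → $4.57.
broccoli + banana with both targets exact would need a negative amount; discard.
broccoli + carrots with both tight: 3.085 servings and 8.792 servings → $5.68.
kale + banana with both tight: 2.223 servings and 22.3 servings → $12.70.
kale + carrots with both targets exact would need a negative amount; discard.
banana + carrots with both tight: 27.59 servings and 8.082 servings → $15.65.
Cheapest feasible corner: $4.57.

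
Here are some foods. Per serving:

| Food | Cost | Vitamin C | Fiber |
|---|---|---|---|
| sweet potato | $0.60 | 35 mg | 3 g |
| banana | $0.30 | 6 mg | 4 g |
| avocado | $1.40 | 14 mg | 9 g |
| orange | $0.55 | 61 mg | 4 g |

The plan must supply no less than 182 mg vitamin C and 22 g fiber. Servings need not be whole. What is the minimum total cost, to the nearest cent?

$2.33

This is a tiny linear program; its minimum lies at a vertex of the feasible set. List the vertices and price them.
sweet potato only: max(182/35, 22/3) = 7.333 servings → $4.40.
banana only: max(182/6, 22/4) = 30.33 servings → $9.10.
avocado only: max(182/14, 22/9) = 13 servings → $18.20.
orange only: max(182/61, 22/4) = 5.5 servings → $3.02.
sweet potato + banana with both tight: 4.885 servings and 1.836 servings → $3.48.
sweet potato + avocado with both tight: 4.872 servings and 0.8205 servings → $4.07.
sweet potato + orange: intersection lies outside the first quadrant.
banana + avocado: the both-tight solution has a negative serving — not a feasible corner.
banana + orange with both tight: 2.791 servings and 2.709 servings → $2.33.
avocado + orange with both tight: 1.245 servings and 2.698 servings → $3.23.
The minimum over all feasible corners is $2.33.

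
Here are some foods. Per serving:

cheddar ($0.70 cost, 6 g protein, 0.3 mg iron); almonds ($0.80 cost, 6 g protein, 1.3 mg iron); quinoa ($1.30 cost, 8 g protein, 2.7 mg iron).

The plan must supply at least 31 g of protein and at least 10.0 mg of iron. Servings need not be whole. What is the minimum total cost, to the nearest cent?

$4.93

cheddar only: max(31/6, 10.0/0.3) = 33.33 servings → $23.33.
almonds only: max(31/6, 10.0/1.3) = 7.692 servings → $6.15.
quinoa only: max(31/8, 10.0/2.7) = 3.875 servings → $5.04.
cheddar + almonds: intersection lies outside the first quadrant.
cheddar + quinoa with both tight: 0.2681 servings and 3.674 servings → $4.96.
almonds + quinoa with both tight: 0.6379 servings and 3.397 servings → $4.93.
The minimum over all feasible corners is $4.93.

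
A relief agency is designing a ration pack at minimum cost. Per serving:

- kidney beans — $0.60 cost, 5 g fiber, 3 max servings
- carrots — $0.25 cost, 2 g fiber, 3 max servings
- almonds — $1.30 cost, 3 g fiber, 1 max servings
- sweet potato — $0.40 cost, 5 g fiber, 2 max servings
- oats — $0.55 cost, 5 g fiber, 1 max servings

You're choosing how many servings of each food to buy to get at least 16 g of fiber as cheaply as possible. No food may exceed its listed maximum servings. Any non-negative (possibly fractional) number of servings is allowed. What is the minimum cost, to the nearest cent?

Cost per g of fiber: sweet potato $0.0800, oats $0.1100, kidney beans $0.1200, carrots $0.1250, almonds $0.4333.
Take 2 servings of sweet potato: +10.0 g fiber for $0.80 (total $0.80, still need 6.0 g).
Take 1 serving of oats: +5.0 g fiber for $0.55 (total $1.35, still need 1.0 g).
Take 0.2 servings of kidney beans: +1.0 g fiber for $0.12 (total $1.47, still need 0.0 g).
Filling from the cheapest source first is optimal under one linear minimum: $1.47.

$1.47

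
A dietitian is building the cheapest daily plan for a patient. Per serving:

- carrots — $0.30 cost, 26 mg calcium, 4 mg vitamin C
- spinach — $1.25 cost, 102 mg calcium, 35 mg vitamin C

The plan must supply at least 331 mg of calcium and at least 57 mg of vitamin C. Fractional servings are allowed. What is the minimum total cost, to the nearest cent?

$3.84

carrots only: max(331/26, 57/4) = 14.25 servings → $4.28.
spinach only: max(331/102, 57/35) = 3.245 servings → $4.06.
carrots + spinach with both tight: 11.5 servings and 0.3147 servings → $3.84.
Cheapest feasible corner: $3.84.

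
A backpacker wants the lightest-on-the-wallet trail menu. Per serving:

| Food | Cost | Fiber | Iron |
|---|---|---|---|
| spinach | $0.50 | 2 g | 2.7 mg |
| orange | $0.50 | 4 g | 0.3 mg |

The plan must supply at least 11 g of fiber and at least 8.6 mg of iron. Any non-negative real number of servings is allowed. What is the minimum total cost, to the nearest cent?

$2.14

Minimising a linear cost over {fiber ≥ 11, iron ≥ 8.6, servings ≥ 0} — the optimum is at a vertex, using one or two foods.
spinach only: max(11/2, 8.6/2.7) = 5.5 servings → $2.75.
orange only: max(11/4, 8.6/0.3) = 28.67 servings → $14.33.
spinach + orange with both tight: 3.049 servings and 1.225 servings → $2.14.
The minimum over all feasible corners is $2.14.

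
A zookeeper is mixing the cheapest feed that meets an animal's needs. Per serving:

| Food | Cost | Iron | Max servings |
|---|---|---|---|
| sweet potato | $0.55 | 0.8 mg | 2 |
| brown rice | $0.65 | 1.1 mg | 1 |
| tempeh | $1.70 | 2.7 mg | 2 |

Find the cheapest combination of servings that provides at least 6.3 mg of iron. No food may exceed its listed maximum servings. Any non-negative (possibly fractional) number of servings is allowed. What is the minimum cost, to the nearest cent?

Cost per mg of iron: brown rice $0.5909, tempeh $0.6296, sweet potato $0.6875.
Take 1 serving of brown rice: +1.1 mg iron for $0.65 (total $0.65, still need 5.2 mg).
Take 1.926 servings of tempeh: +5.2 mg iron for $3.27 (total $3.92, still need 0.0 mg).
Greedy by cheapest-per-mg is optimal for a single linear constraint, so the minimum cost is $3.92.

$3.92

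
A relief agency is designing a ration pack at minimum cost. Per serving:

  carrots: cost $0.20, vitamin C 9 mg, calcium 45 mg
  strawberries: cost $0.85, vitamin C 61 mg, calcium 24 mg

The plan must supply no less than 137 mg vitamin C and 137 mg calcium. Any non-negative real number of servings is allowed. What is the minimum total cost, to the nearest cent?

$2.06

A basic optimal solution has at most two foods positive. Try each food alone and each pair with both targets met exactly.
carrots only: max(137/9, 137/45) = 15.22 servings → $3.04.
strawberries only: max(137/61, 137/24) = 5.708 servings → $4.85.
carrots + strawberries with both tight: 2.004 servings and 1.95 servings → $2.06.
So the least-cost plan costs $2.06.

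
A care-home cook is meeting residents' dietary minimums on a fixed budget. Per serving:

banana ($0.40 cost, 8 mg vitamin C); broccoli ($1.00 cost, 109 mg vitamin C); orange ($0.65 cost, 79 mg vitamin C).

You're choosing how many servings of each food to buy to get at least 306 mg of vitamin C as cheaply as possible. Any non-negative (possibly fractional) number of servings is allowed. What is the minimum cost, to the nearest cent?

$2.52

Cost per mg of vitamin C: orange $0.0082, broccoli $0.0092, banana $0.0500.
With no serving limits, use only orange: 306 mg / 79 mg = 3.873 servings × $0.65 = $2.52.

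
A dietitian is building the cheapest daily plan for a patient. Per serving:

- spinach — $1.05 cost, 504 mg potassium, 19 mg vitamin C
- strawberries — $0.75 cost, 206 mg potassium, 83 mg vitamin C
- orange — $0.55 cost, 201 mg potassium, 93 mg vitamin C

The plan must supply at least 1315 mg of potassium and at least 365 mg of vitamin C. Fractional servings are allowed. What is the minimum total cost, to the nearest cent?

A basic optimal solution has at most two foods positive. Try each food alone and each pair with both targets met exactly.
spinach only: max(1315/504, 365/19) = 19.21 servings → $20.17.
strawberries only: max(1315/206, 365/83) = 6.383 servings → $4.79.
orange only: max(1315/201, 365/93) = 6.542 servings → $3.60.
spinach + strawberries with both tight: 0.8955 servings and 4.193 servings → $4.08.
spinach + orange with both tight: 1.137 servings and 3.693 servings → $3.22.
strawberries + orange with both targets exact would need a negative amount; discard.
So the least-cost plan costs $3.22.

$3.22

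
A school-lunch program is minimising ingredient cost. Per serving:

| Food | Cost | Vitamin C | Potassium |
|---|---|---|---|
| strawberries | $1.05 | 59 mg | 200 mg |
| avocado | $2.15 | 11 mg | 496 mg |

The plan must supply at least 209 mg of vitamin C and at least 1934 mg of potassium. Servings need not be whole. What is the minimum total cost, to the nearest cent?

Two binding constraints pin down two serving amounts, so the optimal mix uses at most two foods. The candidates are each food alone (scaled to the tighter of vitamin C/potassium) and each pair with both constraints tight.
strawberries only: max(209/59, 1934/200) = 9.67 servings → $10.15.
avocado only: max(209/11, 1934/496) = 19 servings → $40.85.
strawberries + avocado with both tight: 3.044 servings and 2.672 servings → $8.94.
So the least-cost plan costs $8.94.

$8.94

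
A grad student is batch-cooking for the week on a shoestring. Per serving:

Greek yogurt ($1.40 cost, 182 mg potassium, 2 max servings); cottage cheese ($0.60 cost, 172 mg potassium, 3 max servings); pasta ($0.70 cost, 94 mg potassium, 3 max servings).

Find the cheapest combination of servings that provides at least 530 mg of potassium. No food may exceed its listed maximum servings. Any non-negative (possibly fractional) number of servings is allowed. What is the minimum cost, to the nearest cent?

Cost per mg of potassium: cottage cheese $0.0035, pasta $0.0074, Greek yogurt $0.0077.
Take 3 servings of cottage cheese: +516.0 mg potassium for $1.80 (total $1.80, still need 14.0 mg).
Take 0.1489 servings of pasta: +14.0 mg potassium for $0.10 (total $1.90, still need 0.0 mg).
Filling from the cheapest source first is optimal under one linear minimum: $1.90.

$1.90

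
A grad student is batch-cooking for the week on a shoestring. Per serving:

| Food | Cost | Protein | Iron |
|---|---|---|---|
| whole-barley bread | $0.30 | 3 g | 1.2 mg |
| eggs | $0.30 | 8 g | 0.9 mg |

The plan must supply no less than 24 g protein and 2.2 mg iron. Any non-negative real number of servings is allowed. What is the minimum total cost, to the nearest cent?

Check every corner: each single food scaled to meet both minima, and each pair solved so both constraints bind.
whole-barley bread only: max(24/3, 2.2/1.2) = 8 servings → $2.40.
eggs only: max(24/8, 2.2/0.9) = 3 servings → $0.90.
whole-barley bread + eggs: intersection lies outside the first quadrant.
The minimum over all feasible corners is $0.90.

$0.90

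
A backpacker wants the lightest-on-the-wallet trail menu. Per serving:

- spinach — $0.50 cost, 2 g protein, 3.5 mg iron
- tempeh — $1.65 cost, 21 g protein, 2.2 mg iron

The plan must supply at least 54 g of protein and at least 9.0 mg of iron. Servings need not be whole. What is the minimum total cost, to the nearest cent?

An LP optimum is at a vertex; with two nutrient constraints at most two foods are used. Check each candidate.
spinach only: max(54/2, 9.0/3.5) = 27 servings → $13.50.
tempeh only: max(54/21, 9.0/2.2) = 4.091 servings → $6.75.
spinach + tempeh with both tight: 1.016 servings and 2.475 servings → $4.59.
The minimum over all feasible corners is $4.59.

$4.59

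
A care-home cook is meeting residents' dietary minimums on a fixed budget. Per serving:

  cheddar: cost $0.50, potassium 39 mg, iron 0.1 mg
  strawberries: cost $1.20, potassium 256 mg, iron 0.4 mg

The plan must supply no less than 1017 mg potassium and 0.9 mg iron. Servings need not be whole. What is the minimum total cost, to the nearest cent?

$4.77

Two binding constraints pin down two serving amounts, so the optimal mix uses at most two foods. The candidates are each food alone (scaled to the tighter of potassium/iron) and each pair with both constraints tight.
cheddar only: max(1017/39, 0.9/0.1) = 26.08 servings → $13.04.
strawberries only: max(1017/256, 0.9/0.4) = 3.973 servings → $4.77.
cheddar + strawberries with both targets exact would need a negative amount; discard.
Cheapest feasible corner: $4.77.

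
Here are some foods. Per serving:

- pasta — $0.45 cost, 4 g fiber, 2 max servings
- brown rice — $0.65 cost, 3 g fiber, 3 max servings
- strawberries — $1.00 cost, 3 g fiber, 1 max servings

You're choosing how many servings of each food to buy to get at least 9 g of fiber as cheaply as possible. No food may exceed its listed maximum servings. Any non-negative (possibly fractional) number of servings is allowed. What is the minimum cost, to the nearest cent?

$1.12

Cost per g of fiber: pasta $0.1125, brown rice $0.2167, strawberries $0.3333.
Take 2 servings of pasta: +8.0 g fiber for $0.90 (total $0.90, still need 1.0 g).
Take 0.3333 servings of brown rice: +1.0 g fiber for $0.22 (total $1.12, still need 0.0 g).
Filling from the cheapest source first is optimal under one linear minimum: $1.12.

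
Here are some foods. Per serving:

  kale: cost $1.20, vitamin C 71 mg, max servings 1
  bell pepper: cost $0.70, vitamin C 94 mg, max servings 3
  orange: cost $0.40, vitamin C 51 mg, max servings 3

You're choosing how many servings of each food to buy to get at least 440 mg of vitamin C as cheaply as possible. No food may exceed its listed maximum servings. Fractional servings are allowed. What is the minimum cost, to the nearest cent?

Cost per mg of vitamin C: bell pepper $0.0074, orange $0.0078, kale $0.0169.
Take 3 servings of bell pepper: +282.0 mg vitamin C for $2.10 (total $2.10, still need 158.0 mg).
Take 3 servings of orange: +153.0 mg vitamin C for $1.20 (total $3.30, still need 5.0 mg).
Take 0.07042 servings of kale: +5.0 mg vitamin C for $0.08 (total $3.38, still need 0.0 mg).
Greedy by cheapest-per-mg is optimal for a single linear constraint, so the minimum cost is $3.38.

$3.38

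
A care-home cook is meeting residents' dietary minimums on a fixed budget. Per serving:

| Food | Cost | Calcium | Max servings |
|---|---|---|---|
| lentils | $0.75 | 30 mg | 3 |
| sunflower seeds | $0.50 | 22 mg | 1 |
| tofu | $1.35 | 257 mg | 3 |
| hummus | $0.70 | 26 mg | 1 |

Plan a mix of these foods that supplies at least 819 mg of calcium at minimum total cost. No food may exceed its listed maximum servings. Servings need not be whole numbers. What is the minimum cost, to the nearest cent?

$5.20

Cost per mg of calcium: tofu $0.0053, sunflower seeds $0.0227, lentils $0.0250, hummus $0.0269.
Take 3 servings of tofu: +771.0 mg calcium for $4.05 (total $4.05, still need 48.0 mg).
Take 1 serving of sunflower seeds: +22.0 mg calcium for $0.50 (total $4.55, still need 26.0 mg).
Take 0.8667 servings of lentils: +26.0 mg calcium for $0.65 (total $5.20, still need 0.0 mg).
Filling from the cheapest source first is optimal under one linear minimum: $5.20.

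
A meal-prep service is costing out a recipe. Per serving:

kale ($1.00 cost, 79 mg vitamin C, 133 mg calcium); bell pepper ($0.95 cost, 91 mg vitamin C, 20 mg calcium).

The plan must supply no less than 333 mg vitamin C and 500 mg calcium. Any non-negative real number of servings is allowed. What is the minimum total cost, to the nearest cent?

kale only: max(333/79, 500/133) = 4.215 servings → $4.22.
bell pepper only: max(333/91, 500/20) = 25 servings → $23.75.
kale + bell pepper with both tight: 3.691 servings and 0.4551 servings → $4.12.
Cheapest feasible corner: $4.12.

$4.12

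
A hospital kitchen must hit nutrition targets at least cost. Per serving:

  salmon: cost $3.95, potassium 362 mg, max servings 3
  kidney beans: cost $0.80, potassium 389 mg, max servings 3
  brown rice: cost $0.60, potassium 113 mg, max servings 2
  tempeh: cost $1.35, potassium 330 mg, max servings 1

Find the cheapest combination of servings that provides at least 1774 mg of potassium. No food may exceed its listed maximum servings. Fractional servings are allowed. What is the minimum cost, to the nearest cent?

Cost per mg of potassium: kidney beans $0.0021, tempeh $0.0041, brown rice $0.0053, salmon $0.0109.
Take 3 servings of kidney beans: +1167.0 mg potassium for $2.40 (total $2.40, still need 607.0 mg).
Take 1 serving of tempeh: +330.0 mg potassium for $1.35 (total $3.75, still need 277.0 mg).
Take 2 servings of brown rice: +226.0 mg potassium for $1.20 (total $4.95, still need 51.0 mg).
Take 0.1409 servings of salmon: +51.0 mg potassium for $0.56 (total $5.51, still need 0.0 mg).
Greedy by cheapest-per-mg is optimal for a single linear constraint, so the minimum cost is $5.51.

$5.51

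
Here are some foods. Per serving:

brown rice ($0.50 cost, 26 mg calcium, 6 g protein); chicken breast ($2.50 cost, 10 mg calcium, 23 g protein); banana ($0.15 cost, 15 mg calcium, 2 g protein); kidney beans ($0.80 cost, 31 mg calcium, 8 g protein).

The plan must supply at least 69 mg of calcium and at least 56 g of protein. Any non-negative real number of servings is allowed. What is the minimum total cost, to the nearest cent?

Two binding constraints pin down two serving amounts, so the optimal mix uses at most two foods. The candidates are each food alone (scaled to the tighter of calcium/protein) and each pair with both constraints tight.
brown rice only: max(69/26, 56/6) = 9.333 servings → $4.67.
chicken breast only: max(69/10, 56/23) = 6.9 servings → $17.25.
banana only: max(69/15, 56/2) = 28 servings → $4.20.
kidney beans only: max(69/31, 56/8) = 7 servings → $5.60.
brown rice + chicken breast with both tight: 1.909 servings and 1.937 servings → $5.80.
brown rice + banana with both targets exact would need a negative amount; discard.
brown rice + kidney beans: the both-tight solution has a negative serving — not a feasible corner.
chicken breast + banana with both tight: 2.16 servings and 3.16 servings → $5.87.
chicken breast + kidney beans with both tight: 1.87 servings and 1.622 servings → $5.97.
banana + kidney beans: intersection lies outside the first quadrant.
Cheapest feasible corner: $4.20.

$4.20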